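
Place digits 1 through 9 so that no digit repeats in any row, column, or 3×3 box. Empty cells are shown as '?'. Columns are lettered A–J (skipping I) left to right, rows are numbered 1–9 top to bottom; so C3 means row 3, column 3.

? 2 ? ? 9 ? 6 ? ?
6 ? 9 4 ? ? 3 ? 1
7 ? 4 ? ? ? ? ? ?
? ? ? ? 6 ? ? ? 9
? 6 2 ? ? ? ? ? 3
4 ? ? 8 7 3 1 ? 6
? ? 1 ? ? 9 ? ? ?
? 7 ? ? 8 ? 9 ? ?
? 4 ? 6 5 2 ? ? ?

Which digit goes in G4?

4

E2 = 2: row 2 has {1,3,4,6,9}; col 5 has {5,6,7,8,9}; box has {4,9} → only 2 remains.
C6 = 5: row 6 has {1,3,4,6,7,8}; col 3 has {1,2,4,9}; box has {2,4,6} → only 5 remains.
H6 = 2: row 6 has {1,3,4,5,6,7,8}; col 8 has {}; box has {1,3,6,9} → only 2 remains.
B6 = 9: row 6 has {1,2,3,4,5,6,7,8}; col 2 has {2,4,6,7}; box has {2,4,5,6} → only 9 remains.
F3 = 6: in row 3, 6 can only go here (every other open cell in that row sees a 6).
H3 = 9: in row 3, 9 can only go here (every other open cell in that row sees a 9).
D4 = 2: in row 4, 2 can only go here (every other open cell in that row sees a 2).
D5 = 9: in row 5, 9 can only go here (every other open cell in that row sees a 9).
H7 = 6: in row 7, 6 can only go here (every other open cell in that row sees a 6).
C8 = 6: in row 8, 6 can only go here (every other open cell in that row sees a 6).
H9 = 1: in row 9, 1 can only go here (every other open cell in that row sees a 1).
A9 = 9: in row 9, 9 can only go here (every other open cell in that row sees a 9).
C9 = 3: in row 9, 3 can only go here (every other open cell in that row sees a 3).
C1 = 8: row 1 has {2,6,9}; col 3 has {1,2,3,4,5,6,9}; box has {2,4,6,7,9} → only 8 remains.
B2 = 5: row 2 has {1,2,3,4,6,9}; col 2 has {2,4,6,7,9}; box has {2,4,6,7,8,9} → only 5 remains.
C4 = 7: row 4 has {2,6,9}; col 3 has {1,2,3,4,5,6,8,9}; box has {2,4,5,6,9} → only 7 remains.
B7 = 8: row 7 has {1,6,9}; col 2 has {2,4,5,6,7,9}; box has {1,3,4,6,7,9} → only 8 remains.
F2 = 8: in column 6, 8 can only go here (every other open cell in that column sees an 8).
H2 = 7: row 2 has {1,2,3,4,5,6,8,9}; col 8 has {1,2,6,9}; box has {1,3,6,9} → only 7 remains.
G5 = 7: in row 5, 7 can only go here (every other open cell in that row sees a 7).
G9 = 8: row 9 has {1,2,3,4,5,6,9}; col 7 has {1,3,6,7,9}; box has {1,6,9} → only 8 remains.
J9 = 7: row 9 has {1,2,3,4,5,6,8,9}; col 9 has {1,3,6,9}; box has {1,6,8,9} → only 7 remains.
J3 = 8: in row 3, 8 can only go here (every other open cell in that row sees an 8).
G3 = 2: in row 3, 2 can only go here (every other open cell in that row sees a 2).
D3 = 5: in row 3, 5 can only go here (every other open cell in that row sees a 5).
D7 = 7: in row 7, 7 can only go here (every other open cell in that row sees a 7).
F1 = 7: in row 1, 7 can only go here (every other open cell in that row sees a 7).
E7 = 3: in row 7, 3 can only go here (every other open cell in that row sees a 3).
E3 = 1: row 3 has {2,4,5,6,7,8,9}; col 5 has {2,3,5,6,7,8,9}; box has {2,4,5,6,7,8,9} → only 1 remains.
E5 = 4: row 5 has {2,3,6,7,9}; col 5 has {1,2,3,5,6,7,8,9}; box has {2,3,6,7,8,9} → only 4 remains.
D8 = 1: row 8 has {6,7,8,9}; col 4 has {2,4,5,6,7,8,9}; box has {2,3,5,6,7,8,9} → only 1 remains.
F8 = 4: row 8 has {1,6,7,8,9}; col 6 has {2,3,6,7,8,9}; box has {1,2,3,5,6,7,8,9} → only 4 remains.
D1 = 3: row 1 has {2,6,7,8,9}; col 4 has {1,2,4,5,6,7,8,9}; box has {1,2,4,5,6,7,8,9} → only 3 remains.
B3 = 3: row 3 has {1,2,4,5,6,7,8,9}; col 2 has {2,4,5,6,7,8,9}; box has {2,4,5,6,7,8,9} → only 3 remains.
B4 = 1: row 4 has {2,6,7,9}; col 2 has {2,3,4,5,6,7,8,9}; box has {2,4,5,6,7,9} → only 1 remains.
F4 = 5: row 4 has {1,2,6,7,9}; col 6 has {2,3,4,6,7,8,9}; box has {2,3,4,6,7,8,9} → only 5 remains.
G4 = 4: row 4 has {1,2,5,6,7,9}; col 7 has {1,2,3,6,7,8,9}; box has {1,2,3,6,7,9} → only 4 remains.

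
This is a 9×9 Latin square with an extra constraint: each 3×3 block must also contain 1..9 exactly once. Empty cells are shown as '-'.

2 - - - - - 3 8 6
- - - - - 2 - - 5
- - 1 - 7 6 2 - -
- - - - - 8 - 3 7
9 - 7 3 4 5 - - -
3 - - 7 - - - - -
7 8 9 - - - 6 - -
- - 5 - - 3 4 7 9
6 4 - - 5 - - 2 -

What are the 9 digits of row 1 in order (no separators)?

274591386

r1c3 = 4: row 1 has {2,3,6,8}; col 3 has {1,5,7,9}; box has {1,2} → only 4 remains.
r2c1 = 8: row 2 has {2,5}; col 1 has {2,3,6,7,9}; box has {1,2,4} → only 8 remains.
r3c1 = 5: row 3 has {1,2,6,7}; col 1 has {2,3,6,7,8,9}; box has {1,2,4,8} → only 5 remains.
r3c9 = 4: row 3 has {1,2,5,6,7}; col 9 has {5,6,7,9}; box has {2,3,5,6,8} → only 4 remains.
r8c1 = 1: row 8 has {3,4,5,7,9}; col 1 has {2,3,5,6,7,8,9}; box has {4,5,6,7,8,9} → only 1 remains.
r8c2 = 2: row 8 has {1,3,4,5,7,9}; col 2 has {4,8}; box has {1,4,5,6,7,8,9} → only 2 remains.
r9c3 = 3: row 9 has {2,4,5,6}; col 3 has {1,4,5,7,9}; box has {1,2,4,5,6,7,8,9} → only 3 remains.
r2c3 = 6: row 2 has {2,5,8}; col 3 has {1,3,4,5,7,9}; box has {1,2,4,5,8} → only 6 remains.
r3c8 = 9: row 3 has {1,2,4,5,6,7}; col 8 has {2,3,7,8}; box has {2,3,4,5,6,8} → only 9 remains.
r4c1 = 4: row 4 has {3,7,8}; col 1 has {1,2,3,5,6,7,8,9}; box has {3,7,9} → only 4 remains.
r4c3 = 2: row 4 has {3,4,7,8}; col 3 has {1,3,4,5,6,7,9}; box has {3,4,7,9} → only 2 remains.
r6c3 = 8: row 6 has {3,7}; col 3 has {1,2,3,4,5,6,7,9}; box has {2,3,4,7,9} → only 8 remains.
r2c8 = 1: row 2 has {2,5,6,8}; col 8 has {2,3,7,8,9}; box has {2,3,4,5,6,8,9} → only 1 remains.
r3c2 = 3: row 3 has {1,2,4,5,6,7,9}; col 2 has {2,4,8}; box has {1,2,4,5,6,8} → only 3 remains.
r3c4 = 8: row 3 has {1,2,3,4,5,6,7,9}; col 4 has {3,7}; box has {2,6,7} → only 8 remains.
r5c8 = 6: row 5 has {3,4,5,7,9}; col 8 has {1,2,3,7,8,9}; box has {3,7} → only 6 remains.
r7c8 = 5: row 7 has {6,7,8,9}; col 8 has {1,2,3,6,7,8,9}; box has {2,4,6,7,9} → only 5 remains.
r8c4 = 6: row 8 has {1,2,3,4,5,7,9}; col 4 has {3,7,8}; box has {3,5} → only 6 remains.
r8c5 = 8: row 8 has {1,2,3,4,5,6,7,9}; col 5 has {4,5,7}; box has {3,5,6} → only 8 remains.
r2c7 = 7: row 2 has {1,2,5,6,8}; col 7 has {2,3,4,6}; box has {1,2,3,4,5,6,8,9} → only 7 remains.
r5c2 = 1: row 5 has {3,4,5,6,7,9}; col 2 has {2,3,4,8}; box has {2,3,4,7,8,9} → only 1 remains.
r5c7 = 8: row 5 has {1,3,4,5,6,7,9}; col 7 has {2,3,4,6,7}; box has {3,6,7} → only 8 remains.
r5c9 = 2: row 5 has {1,3,4,5,6,7,8,9}; col 9 has {4,5,6,7,9}; box has {3,6,7,8} → only 2 remains.
r6c8 = 4: row 6 has {3,7,8}; col 8 has {1,2,3,5,6,7,8,9}; box has {2,3,6,7,8} → only 4 remains.
r6c9 = 1: row 6 has {3,4,7,8}; col 9 has {2,4,5,6,7,9}; box has {2,3,4,6,7,8} → only 1 remains.
r7c9 = 3: row 7 has {5,6,7,8,9}; col 9 has {1,2,4,5,6,7,9}; box has {2,4,5,6,7,9} → only 3 remains.
r9c7 = 1: row 9 has {2,3,4,5,6}; col 7 has {2,3,4,6,7,8}; box has {2,3,4,5,6,7,9} → only 1 remains.
r9c9 = 8: row 9 has {1,2,3,4,5,6}; col 9 has {1,2,3,4,5,6,7,9}; box has {1,2,3,4,5,6,7,9} → only 8 remains.
r2c2 = 9: row 2 has {1,2,5,6,7,8}; col 2 has {1,2,3,4,8}; box has {1,2,3,4,5,6,8} → only 9 remains.
r2c4 = 4: row 2 has {1,2,5,6,7,8,9}; col 4 has {3,6,7,8}; box has {2,6,7,8} → only 4 remains.
r2c5 = 3: row 2 has {1,2,4,5,6,7,8,9}; col 5 has {4,5,7,8}; box has {2,4,6,7,8} → only 3 remains.
r6c6 = 9: row 6 has {1,3,4,7,8}; col 6 has {2,3,5,6,8}; box has {3,4,5,7,8} → only 9 remains.
r6c7 = 5: row 6 has {1,3,4,7,8,9}; col 7 has {1,2,3,4,6,7,8}; box has {1,2,3,4,6,7,8} → only 5 remains.
r9c4 = 9: row 9 has {1,2,3,4,5,6,8}; col 4 has {3,4,6,7,8}; box has {3,5,6,8} → only 9 remains.
r9c6 = 7: row 9 has {1,2,3,4,5,6,8,9}; col 6 has {2,3,5,6,8,9}; box has {3,5,6,8,9} → only 7 remains.
r1c2 = 7: row 1 has {2,3,4,6,8}; col 2 has {1,2,3,4,8,9}; box has {1,2,3,4,5,6,8,9} → only 7 remains.
r1c6 = 1: row 1 has {2,3,4,6,7,8}; col 6 has {2,3,5,6,7,8,9}; box has {2,3,4,6,7,8} → only 1 remains.
r4c4 = 1: row 4 has {2,3,4,7,8}; col 4 has {3,4,6,7,8,9}; box has {3,4,5,7,8,9} → only 1 remains.
r4c5 = 6: row 4 has {1,2,3,4,7,8}; col 5 has {3,4,5,7,8}; box has {1,3,4,5,7,8,9} → only 6 remains.
r4c7 = 9: row 4 has {1,2,3,4,6,7,8}; col 7 has {1,2,3,4,5,6,7,8}; box has {1,2,3,4,5,6,7,8} → only 9 remains.
r6c2 = 6: row 6 has {1,3,4,5,7,8,9}; col 2 has {1,2,3,4,7,8,9}; box has {1,2,3,4,7,8,9} → only 6 remains.
r6c5 = 2: row 6 has {1,3,4,5,6,7,8,9}; col 5 has {3,4,5,6,7,8}; box has {1,3,4,5,6,7,8,9} → only 2 remains.
r7c4 = 2: row 7 has {3,5,6,7,8,9}; col 4 has {1,3,4,6,7,8,9}; box has {3,5,6,7,8,9} → only 2 remains.
r7c5 = 1: row 7 has {2,3,5,6,7,8,9}; col 5 has {2,3,4,5,6,7,8}; box has {2,3,5,6,7,8,9} → only 1 remains.
r7c6 = 4: row 7 has {1,2,3,5,6,7,8,9}; col 6 has {1,2,3,5,6,7,8,9}; box has {1,2,3,5,6,7,8,9} → only 4 remains.
r1c4 = 5: row 1 has {1,2,3,4,6,7,8}; col 4 has {1,2,3,4,6,7,8,9}; box has {1,2,3,4,6,7,8} → only 5 remains.
r1c5 = 9: row 1 has {1,2,3,4,5,6,7,8}; col 5 has {1,2,3,4,5,6,7,8}; box has {1,2,3,4,5,6,7,8} → only 9 remains.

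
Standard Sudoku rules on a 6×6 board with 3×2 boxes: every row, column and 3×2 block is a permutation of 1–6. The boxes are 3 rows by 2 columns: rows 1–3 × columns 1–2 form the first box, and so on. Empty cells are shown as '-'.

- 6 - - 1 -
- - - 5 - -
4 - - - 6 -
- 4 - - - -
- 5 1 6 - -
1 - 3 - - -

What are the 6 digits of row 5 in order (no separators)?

r3c3 = 2 (sole candidate).
r4c3 = 5 (sole candidate).
r4c4 = 2 (sole candidate).
r4c5 = 3 (sole candidate).
r6c2 = 2 (sole candidate).
r6c4 = 4 (sole candidate).
r6c5 = 5 (sole candidate).
r6c6 = 6 (sole candidate).
r1c3 = 4 (sole candidate).
r1c4 = 3 (sole candidate).
r2c3 = 6 (sole candidate).
r3c4 = 1 (sole candidate).
r4c1 = 6 (sole candidate).
r4c6 = 1 (sole candidate).
r5c1 = 3: row 5 has {1,5,6}; col 1 has {1,4,6}; box has {1,2,4,5,6} → only 3 remains.
r2c1 = 2 (sole candidate).
r2c5 = 4 (sole candidate).
r2c6 = 3 (sole candidate).
r3c2 = 3 (sole candidate).
r3c6 = 5 (sole candidate).
r5c5 = 2: row 5 has {1,3,5,6}; col 5 has {1,3,4,5,6}; box has {1,3,5,6} → only 2 remains.
r5c6 = 4: row 5 has {1,2,3,5,6}; col 6 has {1,3,5,6}; box has {1,2,3,5,6} → only 4 remains.

351624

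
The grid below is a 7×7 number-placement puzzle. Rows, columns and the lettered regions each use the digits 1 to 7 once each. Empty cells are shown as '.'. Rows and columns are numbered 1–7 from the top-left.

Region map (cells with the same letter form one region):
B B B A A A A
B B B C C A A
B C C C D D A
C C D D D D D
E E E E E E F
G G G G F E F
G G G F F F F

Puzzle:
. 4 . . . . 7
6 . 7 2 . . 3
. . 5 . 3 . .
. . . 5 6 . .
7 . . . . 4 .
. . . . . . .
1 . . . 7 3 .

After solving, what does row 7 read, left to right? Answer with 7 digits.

R3C1 = 2: row 3 has {3,5}; col 1 has {1,6,7}; region has {4,6,7} → only 2 remains.
R2C5 = 4: in row 2, 4 can only go here (every other open cell in that row sees a 4).
R4C1 = 3: row 4 has {5,6}; col 1 has {1,2,6,7}; region has {2,4,5} → only 3 remains.
R1C1 = 5: row 1 has {4,7}; col 1 has {1,2,3,6,7}; region has {2,4,6,7} → only 5 remains.
R2C2 = 1: row 2 has {2,3,4,6,7}; col 2 has {4}; region has {2,4,5,6,7} → only 1 remains.
R2C6 = 5: row 2 has {1,2,3,4,6,7}; col 6 has {3,4}; region has {3,7} → only 5 remains.
R4C2 = 7: row 4 has {3,5,6}; col 2 has {1,4}; region has {2,3,4,5} → only 7 remains.
R6C1 = 4: row 6 has {}; col 1 has {1,2,3,5,6,7}; region has {1} → only 4 remains.
R1C3 = 3: row 1 has {4,5,7}; col 3 has {5,7}; region has {1,2,4,5,6,7} → only 3 remains.
R3C2 = 6: row 3 has {2,3,5}; col 2 has {1,4,7}; region has {2,3,4,5,7} → only 6 remains.
R3C4 = 1: row 3 has {2,3,5,6}; col 4 has {2,5}; region has {2,3,4,5,6,7} → only 1 remains.
R3C6 = 7: row 3 has {1,2,3,5,6}; col 6 has {3,4,5}; region has {3,5,6} → only 7 remains.
R3C7 = 4: row 3 has {1,2,3,5,6,7}; col 7 has {3,7}; region has {3,5,7} → only 4 remains.
R1C4 = 6: row 1 has {3,4,5,7}; col 4 has {1,2,5}; region has {3,4,5,7} → only 6 remains.
R5C4 = 3: row 5 has {4,7}; col 4 has {1,2,5,6}; region has {4,7} → only 3 remains.
R6C4 = 7: row 6 has {4}; col 4 has {1,2,3,5,6}; region has {1,4} → only 7 remains.
R7C4 = 4: row 7 has {1,3,7}; col 4 has {1,2,3,5,6,7}; region has {3,7} → only 4 remains.
R4C3 = 4: in row 4, 4 can only go here (every other open cell in that row sees a 4).
R6C2 = 3: in row 6, 3 can only go here (every other open cell in that row sees a 3).
R5C3 = 1: in column 3, 1 can only go here (every other open cell in that column sees a 1).
R5C7 = 6: in row 5, 6 can only go here (every other open cell in that row sees a 6).
R7C3 = 6: in row 7, 6 can only go here (every other open cell in that row sees a 6).
R6C3 = 2: row 6 has {3,4,7}; col 3 has {1,3,4,5,6,7}; region has {1,3,4,6,7} → only 2 remains.
R6C6 = 6: row 6 has {2,3,4,7}; col 6 has {3,4,5,7}; region has {1,3,4,7} → only 6 remains.
R7C2 = 5: row 7 has {1,3,4,6,7}; col 2 has {1,3,4,6,7}; region has {1,2,3,4,6,7} → only 5 remains.
R7C7 = 2: row 7 has {1,3,4,5,6,7}; col 7 has {3,4,6,7}; region has {3,4,6,7} → only 2 remains.

1564732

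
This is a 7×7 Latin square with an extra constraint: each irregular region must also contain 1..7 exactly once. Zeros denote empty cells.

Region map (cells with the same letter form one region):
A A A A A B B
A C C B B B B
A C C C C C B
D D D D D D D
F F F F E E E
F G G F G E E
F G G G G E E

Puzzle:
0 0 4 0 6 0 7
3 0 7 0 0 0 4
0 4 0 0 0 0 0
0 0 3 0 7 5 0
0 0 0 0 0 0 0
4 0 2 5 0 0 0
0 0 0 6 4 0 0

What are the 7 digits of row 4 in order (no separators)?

6134752

R1C6 = 3: in row 1, 3 can only go here (every other open cell in that row sees a 3).
R3C1 = 7: in row 3, 7 can only go here (every other open cell in that row sees a 7).
R4C4 = 4: in row 4, 4 can only go here (every other open cell in that row sees a 4).
R5C6 = 4: in row 5, 4 can only go here (every other open cell in that row sees a 4).
R1C1 = 5: in column 1, 5 can only go here (every other open cell in that column sees a 5).
R5C4 = 7: in column 4, 7 can only go here (every other open cell in that column sees a 7).
R3C4 = 3: in column 4, 3 can only go here (every other open cell in that column sees a 3).
R5C2 = 3: in region F, 3 can only go here (every other open cell in that region sees a 3).
R7C7 = 3: in row 7, 3 can only go here (every other open cell in that row sees a 3).
R6C5 = 3: in row 6, 3 can only go here (every other open cell in that row sees a 3).
Singles propagation stalls; R4C7 is still open with candidates {1,2,6}.
  Try R4C7 = 1: this forces R6C7=6, R2C6=6, R3C3=6, R5C3=1; then column 1 has no cell left for 1 — contradiction.
  Try R4C7 = 6: this forces R6C7=1, R6C2=7, R6C6=6; then region B has no cell left for 6 — contradiction.
So R4C7 = 2.
Singles propagation stalls; R4C1 is still open with candidates {1,6}.
  Try R4C1 = 1: this forces R4C2=6, R7C1=2, R5C1=6, R5C3=1, R5C7=5, R7C3=5, R3C3=6, R3C7=1; then column 5 has no cell left for 1 — contradiction.
So R4C1 = 6.
R4C2 = 1: row 4 has {2,3,4,5,6,7}; col 2 has {3,4}; region has {2,3,4,5,6,7} → only 1 remains.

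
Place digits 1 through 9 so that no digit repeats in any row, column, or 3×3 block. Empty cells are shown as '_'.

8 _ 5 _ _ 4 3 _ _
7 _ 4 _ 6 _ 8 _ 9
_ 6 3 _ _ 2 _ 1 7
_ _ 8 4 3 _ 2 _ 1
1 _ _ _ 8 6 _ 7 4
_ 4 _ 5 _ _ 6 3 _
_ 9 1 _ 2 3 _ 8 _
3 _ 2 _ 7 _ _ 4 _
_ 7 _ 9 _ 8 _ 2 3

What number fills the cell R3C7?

4

R1C8 = 6 (sole candidate).
R1C9 = 2 (sole candidate).
R2C8 = 5 (sole candidate).
R3C1 = 9 (sole candidate).
R3C4 = 8 (sole candidate).
R3C5 = 5 (sole candidate).
R3C7 = 4: row 3 has {1,2,3,5,6,7,8,9}; col 7 has {2,3,6,8}; box has {1,2,3,5,6,7,8,9} → only 4 remains.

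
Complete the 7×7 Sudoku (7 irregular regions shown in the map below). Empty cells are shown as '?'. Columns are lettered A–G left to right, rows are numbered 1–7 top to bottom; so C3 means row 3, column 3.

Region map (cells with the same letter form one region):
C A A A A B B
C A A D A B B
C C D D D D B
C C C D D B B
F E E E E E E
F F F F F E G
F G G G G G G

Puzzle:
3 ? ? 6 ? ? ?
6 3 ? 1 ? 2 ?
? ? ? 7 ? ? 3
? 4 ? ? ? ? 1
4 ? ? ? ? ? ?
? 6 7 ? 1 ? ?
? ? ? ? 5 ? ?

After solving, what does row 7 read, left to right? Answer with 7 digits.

2734516

A7 = 2: row 7 has {5}; col 1 has {3,4,6}; region has {1,4,6,7} → only 2 remains.
A6 = 5 (sole candidate).
D6 = 3 (sole candidate).
F6 = 4 (sole candidate).
G6 = 2 (sole candidate).
D7 = 4: row 7 has {2,5}; col 4 has {1,3,6,7}; region has {2,5} → only 4 remains.
A3 = 1 (sole candidate).
A4 = 7 (sole candidate).
E4 = 3 (hidden single in row 4).
F4 = 6 (hidden single in row 4).
F3 = 5 (sole candidate).
D4 = 2 (sole candidate).
D5 = 5 (sole candidate).
F1 = 7 (sole candidate).
B3 = 2 (sole candidate).
C4 = 5 (sole candidate).
C2 = 4 (sole candidate).
E2 = 7 (sole candidate).
G2 = 5 (sole candidate).
C3 = 6 (sole candidate).
E3 = 4 (sole candidate).
E1 = 2 (sole candidate).
G1 = 4 (sole candidate).
E5 = 6 (sole candidate).
G5 = 7 (sole candidate).
G7 = 6: row 7 has {2,4,5}; col 7 has {1,2,3,4,5,7}; region has {2,4,5} → only 6 remains.
C1 = 1 (sole candidate).
B5 = 1 (sole candidate).
F5 = 3 (sole candidate).
B7 = 7: row 7 has {2,4,5,6}; col 2 has {1,2,3,4,6}; region has {2,4,5,6} → only 7 remains.
C7 = 3: row 7 has {2,4,5,6,7}; col 3 has {1,4,5,6,7}; region has {2,4,5,6,7} → only 3 remains.
F7 = 1: row 7 has {2,3,4,5,6,7}; col 6 has {2,3,4,5,6,7}; region has {2,3,4,5,6,7} → only 1 remains.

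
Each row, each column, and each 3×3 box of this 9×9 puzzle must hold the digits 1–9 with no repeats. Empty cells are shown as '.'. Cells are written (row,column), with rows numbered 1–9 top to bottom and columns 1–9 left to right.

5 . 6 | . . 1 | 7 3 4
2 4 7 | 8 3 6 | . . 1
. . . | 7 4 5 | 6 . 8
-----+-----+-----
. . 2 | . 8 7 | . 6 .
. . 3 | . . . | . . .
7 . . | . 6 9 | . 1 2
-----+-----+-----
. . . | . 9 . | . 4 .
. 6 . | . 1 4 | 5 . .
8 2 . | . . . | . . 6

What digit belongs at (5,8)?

(1,5) = 2: row 1 has {1,3,4,5,6,7}; col 5 has {1,3,4,6,8,9}; box has {1,3,4,5,6,7,8} → only 2 remains.
(2,7) = 9: row 2 has {1,2,3,4,6,7,8}; col 7 has {5,6,7}; box has {1,3,4,6,7,8} → only 9 remains.
(2,8) = 5: row 2 has {1,2,3,4,6,7,8,9}; col 8 has {1,3,4,6}; box has {1,3,4,6,7,8,9} → only 5 remains.
(3,8) = 2: row 3 has {4,5,6,7,8}; col 8 has {1,3,4,5,6}; box has {1,3,4,5,6,7,8,9} → only 2 remains.
(5,5) = 5: row 5 has {3}; col 5 has {1,2,3,4,6,8,9}; box has {6,7,8,9} → only 5 remains.
(5,6) = 2: row 5 has {3,5}; col 6 has {1,4,5,6,7,9}; box has {5,6,7,8,9} → only 2 remains.
(8,3) = 9: row 8 has {1,4,5,6}; col 3 has {2,3,6,7}; box has {2,6,8} → only 9 remains.
(9,5) = 7: row 9 has {2,6,8}; col 5 has {1,2,3,4,5,6,8,9}; box has {1,4,9} → only 7 remains.
(9,6) = 3: row 9 has {2,6,7,8}; col 6 has {1,2,4,5,6,7,9}; box has {1,4,7,9} → only 3 remains.
(9,7) = 1: row 9 has {2,3,6,7,8}; col 7 has {5,6,7,9}; box has {4,5,6} → only 1 remains.
(9,8) = 9: row 9 has {1,2,3,6,7,8}; col 8 has {1,2,3,4,5,6}; box has {1,4,5,6} → only 9 remains.
(1,4) = 9: row 1 has {1,2,3,4,5,6,7}; col 4 has {7,8}; box has {1,2,3,4,5,6,7,8} → only 9 remains.
(3,3) = 1: row 3 has {2,4,5,6,7,8}; col 3 has {2,3,6,7,9}; box has {2,4,5,6,7} → only 1 remains.
(7,3) = 5: row 7 has {4,9}; col 3 has {1,2,3,6,7,9}; box has {2,6,8,9} → only 5 remains.
(7,6) = 8: row 7 has {4,5,9}; col 6 has {1,2,3,4,5,6,7,9}; box has {1,3,4,7,9} → only 8 remains.
(8,1) = 3: row 8 has {1,4,5,6,9}; col 1 has {2,5,7,8}; box has {2,5,6,8,9} → only 3 remains.
(8,4) = 2: row 8 has {1,3,4,5,6,9}; col 4 has {7,8,9}; box has {1,3,4,7,8,9} → only 2 remains.
(8,9) = 7: row 8 has {1,2,3,4,5,6,9}; col 9 has {1,2,4,6,8}; box has {1,4,5,6,9} → only 7 remains.
(9,3) = 4: row 9 has {1,2,3,6,7,8,9}; col 3 has {1,2,3,5,6,7,9}; box has {2,3,5,6,8,9} → only 4 remains.
(9,4) = 5: row 9 has {1,2,3,4,6,7,8,9}; col 4 has {2,7,8,9}; box has {1,2,3,4,7,8,9} → only 5 remains.
(1,2) = 8: row 1 has {1,2,3,4,5,6,7,9}; col 2 has {2,4,6}; box has {1,2,4,5,6,7} → only 8 remains.
(3,1) = 9: row 3 has {1,2,4,5,6,7,8}; col 1 has {2,3,5,7,8}; box has {1,2,4,5,6,7,8} → only 9 remains.
(3,2) = 3: row 3 has {1,2,4,5,6,7,8,9}; col 2 has {2,4,6,8}; box has {1,2,4,5,6,7,8,9} → only 3 remains.
(5,9) = 9: row 5 has {2,3,5}; col 9 has {1,2,4,6,7,8}; box has {1,2,6} → only 9 remains.
(6,2) = 5: row 6 has {1,2,6,7,9}; col 2 has {2,3,4,6,8}; box has {2,3,7} → only 5 remains.
(6,3) = 8: row 6 has {1,2,5,6,7,9}; col 3 has {1,2,3,4,5,6,7,9}; box has {2,3,5,7} → only 8 remains.
(7,1) = 1: row 7 has {4,5,8,9}; col 1 has {2,3,5,7,8,9}; box has {2,3,4,5,6,8,9} → only 1 remains.
(7,2) = 7: row 7 has {1,4,5,8,9}; col 2 has {2,3,4,5,6,8}; box has {1,2,3,4,5,6,8,9} → only 7 remains.
(7,4) = 6: row 7 has {1,4,5,7,8,9}; col 4 has {2,5,7,8,9}; box has {1,2,3,4,5,7,8,9} → only 6 remains.
(7,9) = 3: row 7 has {1,4,5,6,7,8,9}; col 9 has {1,2,4,6,7,8,9}; box has {1,4,5,6,7,9} → only 3 remains.
(8,8) = 8: row 8 has {1,2,3,4,5,6,7,9}; col 8 has {1,2,3,4,5,6,9}; box has {1,3,4,5,6,7,9} → only 8 remains.
(4,1) = 4: row 4 has {2,6,7,8}; col 1 has {1,2,3,5,7,8,9}; box has {2,3,5,7,8} → only 4 remains.
(4,7) = 3: row 4 has {2,4,6,7,8}; col 7 has {1,5,6,7,9}; box has {1,2,6,9} → only 3 remains.
(4,9) = 5: row 4 has {2,3,4,6,7,8}; col 9 has {1,2,3,4,6,7,8,9}; box has {1,2,3,6,9} → only 5 remains.
(5,1) = 6: row 5 has {2,3,5,9}; col 1 has {1,2,3,4,5,7,8,9}; box has {2,3,4,5,7,8} → only 6 remains.
(5,2) = 1: row 5 has {2,3,5,6,9}; col 2 has {2,3,4,5,6,7,8}; box has {2,3,4,5,6,7,8} → only 1 remains.
(5,4) = 4: row 5 has {1,2,3,5,6,9}; col 4 has {2,5,6,7,8,9}; box has {2,5,6,7,8,9} → only 4 remains.
(5,7) = 8: row 5 has {1,2,3,4,5,6,9}; col 7 has {1,3,5,6,7,9}; box has {1,2,3,5,6,9} → only 8 remains.
(5,8) = 7: row 5 has {1,2,3,4,5,6,8,9}; col 8 has {1,2,3,4,5,6,8,9}; box has {1,2,3,5,6,8,9} → only 7 remains.

7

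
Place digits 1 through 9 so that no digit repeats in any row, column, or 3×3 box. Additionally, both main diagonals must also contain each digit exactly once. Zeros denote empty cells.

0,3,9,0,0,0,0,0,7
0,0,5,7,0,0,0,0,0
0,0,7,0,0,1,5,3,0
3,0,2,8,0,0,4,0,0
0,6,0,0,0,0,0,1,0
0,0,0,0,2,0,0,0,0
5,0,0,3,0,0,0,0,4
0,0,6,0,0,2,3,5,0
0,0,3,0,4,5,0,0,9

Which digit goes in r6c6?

4

r5c5 = 3: row 5 has {1,6}; col 5 has {2,4}; box has {2,8}; main diagonal has {5,7,8,9}; anti-diagonal has {5,7} → only 3 remains.
r2c6 = 3: in row 2, 3 can only go here (every other open cell in that row sees a 3).
r6c9 = 3: in row 6, 3 can only go here (every other open cell in that row sees a 3).
r6c2 = 5: in row 6, 5 can only go here (every other open cell in that row sees a 5).
Singles propagation stalls before the target is settled. Branch on r5c3 (candidates {4,8}).
  Try r5c3 = 8: this forces r7c3=1, r6c3=4, r6c6=6, r7c7=2, r4c6=9; then r6c4 has no candidate left — contradiction.
So r5c3 = 4.
Singles propagation stalls; r6c6 is still open with candidates {4,6}.
  Try r6c6 = 6: this forces r4c6=9, r5c4=5, r5c6=7, r7c6=8, r1c6=4, r4c5=1, r6c4=4; then column 8 has no cell left for 4 — contradiction.
So r6c6 = 4.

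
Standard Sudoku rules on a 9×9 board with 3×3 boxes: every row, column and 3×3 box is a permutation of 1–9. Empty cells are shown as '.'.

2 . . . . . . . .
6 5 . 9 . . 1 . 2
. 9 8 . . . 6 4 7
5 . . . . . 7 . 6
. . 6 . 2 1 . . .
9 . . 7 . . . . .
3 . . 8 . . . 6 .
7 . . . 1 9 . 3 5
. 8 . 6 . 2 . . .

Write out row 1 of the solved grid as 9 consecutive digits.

r2c8 = 8: row 2 has {1,2,5,6,9}; col 8 has {3,4,6}; box has {1,2,4,6,7} → only 8 remains.
r3c1 = 1: row 3 has {4,6,7,8,9}; col 1 has {2,3,5,6,7,9}; box has {2,5,6,8,9} → only 1 remains.
r8c4 = 4: row 8 has {1,3,5,7,9}; col 4 has {6,7,8,9}; box has {1,2,6,8,9} → only 4 remains.
r9c1 = 4: row 9 has {2,6,8}; col 1 has {1,2,3,5,6,7,9}; box has {3,7,8} → only 4 remains.
r9c7 = 9: row 9 has {2,4,6,8}; col 7 has {1,6,7}; box has {3,5,6} → only 9 remains.
r9c9 = 1: row 9 has {2,4,6,8,9}; col 9 has {2,5,6,7}; box has {3,5,6,9} → only 1 remains.
r4c4 = 3: row 4 has {5,6,7}; col 4 has {4,6,7,8,9}; box has {1,2,7} → only 3 remains.
r5c1 = 8: row 5 has {1,2,6}; col 1 has {1,2,3,4,5,6,7,9}; box has {5,6,9} → only 8 remains.
r5c4 = 5: row 5 has {1,2,6,8}; col 4 has {3,4,6,7,8,9}; box has {1,2,3,7} → only 5 remains.
r5c8 = 9: row 5 has {1,2,5,6,8}; col 8 has {3,4,6,8}; box has {6,7} → only 9 remains.
r7c9 = 4: row 7 has {3,6,8}; col 9 has {1,2,5,6,7}; box has {1,3,5,6,9} → only 4 remains.
r8c3 = 2: row 8 has {1,3,4,5,7,9}; col 3 has {6,8}; box has {3,4,7,8} → only 2 remains.
r8c7 = 8: row 8 has {1,2,3,4,5,7,9}; col 7 has {1,6,7,9}; box has {1,3,4,5,6,9} → only 8 remains.
r9c3 = 5: row 9 has {1,2,4,6,8,9}; col 3 has {2,6,8}; box has {2,3,4,7,8} → only 5 remains.
r9c8 = 7: row 9 has {1,2,4,5,6,8,9}; col 8 has {3,4,6,8,9}; box has {1,3,4,5,6,8,9} → only 7 remains.
r1c4 = 1: row 1 has {2}; col 4 has {3,4,5,6,7,8,9}; box has {9} → only 1 remains.
r1c8 = 5: row 1 has {1,2}; col 8 has {3,4,6,7,8,9}; box has {1,2,4,6,7,8} → only 5 remains.
r3c4 = 2: row 3 has {1,4,6,7,8,9}; col 4 has {1,3,4,5,6,7,8,9}; box has {1,9} → only 2 remains.
r5c9 = 3: row 5 has {1,2,5,6,8,9}; col 9 has {1,2,4,5,6,7}; box has {6,7,9} → only 3 remains.
r6c9 = 8: row 6 has {7,9}; col 9 has {1,2,3,4,5,6,7}; box has {3,6,7,9} → only 8 remains.
r7c2 = 1: row 7 has {3,4,6,8}; col 2 has {5,8,9}; box has {2,3,4,5,7,8} → only 1 remains.
r7c3 = 9: row 7 has {1,3,4,6,8}; col 3 has {2,5,6,8}; box has {1,2,3,4,5,7,8} → only 9 remains.
r7c7 = 2: row 7 has {1,3,4,6,8,9}; col 7 has {1,6,7,8,9}; box has {1,3,4,5,6,7,8,9} → only 2 remains.
r8c2 = 6: row 8 has {1,2,3,4,5,7,8,9}; col 2 has {1,5,8,9}; box has {1,2,3,4,5,7,8,9} → only 6 remains.
r9c5 = 3: row 9 has {1,2,4,5,6,7,8,9}; col 5 has {1,2}; box has {1,2,4,6,8,9} → only 3 remains.
r1c7 = 3: row 1 has {1,2,5}; col 7 has {1,2,6,7,8,9}; box has {1,2,4,5,6,7,8} → only 3 remains.
r1c9 = 9: row 1 has {1,2,3,5}; col 9 has {1,2,3,4,5,6,7,8}; box has {1,2,3,4,5,6,7,8} → only 9 remains.
r3c5 = 5: row 3 has {1,2,4,6,7,8,9}; col 5 has {1,2,3}; box has {1,2,9} → only 5 remains.
r3c6 = 3: row 3 has {1,2,4,5,6,7,8,9}; col 6 has {1,2,9}; box has {1,2,5,9} → only 3 remains.
r5c7 = 4: row 5 has {1,2,3,5,6,8,9}; col 7 has {1,2,3,6,7,8,9}; box has {3,6,7,8,9} → only 4 remains.
r6c7 = 5: row 6 has {7,8,9}; col 7 has {1,2,3,4,6,7,8,9}; box has {3,4,6,7,8,9} → only 5 remains.
r7c5 = 7: row 7 has {1,2,3,4,6,8,9}; col 5 has {1,2,3,5}; box has {1,2,3,4,6,8,9} → only 7 remains.
r7c6 = 5: row 7 has {1,2,3,4,6,7,8,9}; col 6 has {1,2,3,9}; box has {1,2,3,4,6,7,8,9} → only 5 remains.
r2c5 = 4: row 2 has {1,2,5,6,8,9}; col 5 has {1,2,3,5,7}; box has {1,2,3,5,9} → only 4 remains.
r2c6 = 7: row 2 has {1,2,4,5,6,8,9}; col 6 has {1,2,3,5,9}; box has {1,2,3,4,5,9} → only 7 remains.
r5c2 = 7: row 5 has {1,2,3,4,5,6,8,9}; col 2 has {1,5,6,8,9}; box has {5,6,8,9} → only 7 remains.
r6c5 = 6: row 6 has {5,7,8,9}; col 5 has {1,2,3,4,5,7}; box has {1,2,3,5,7} → only 6 remains.
r6c6 = 4: row 6 has {5,6,7,8,9}; col 6 has {1,2,3,5,7,9}; box has {1,2,3,5,6,7} → only 4 remains.
r1c2 = 4: row 1 has {1,2,3,5,9}; col 2 has {1,5,6,7,8,9}; box has {1,2,5,6,8,9} → only 4 remains.
r1c3 = 7: row 1 has {1,2,3,4,5,9}; col 3 has {2,5,6,8,9}; box has {1,2,4,5,6,8,9} → only 7 remains.
r1c5 = 8: row 1 has {1,2,3,4,5,7,9}; col 5 has {1,2,3,4,5,6,7}; box has {1,2,3,4,5,7,9} → only 8 remains.
r1c6 = 6: row 1 has {1,2,3,4,5,7,8,9}; col 6 has {1,2,3,4,5,7,9}; box has {1,2,3,4,5,7,8,9} → only 6 remains.

247186359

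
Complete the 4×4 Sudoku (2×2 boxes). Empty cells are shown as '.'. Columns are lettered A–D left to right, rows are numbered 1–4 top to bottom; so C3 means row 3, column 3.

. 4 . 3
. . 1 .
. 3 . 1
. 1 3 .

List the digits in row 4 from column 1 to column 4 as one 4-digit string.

C1 = 2 (sole candidate).
B2 = 2 (sole candidate).
D2 = 4 (sole candidate).
C3 = 4 (sole candidate).
D4 = 2: row 4 has {1,3}; col 4 has {1,3,4}; box has {1,3,4} → only 2 remains.
A1 = 1 (sole candidate).
A2 = 3 (sole candidate).
A3 = 2 (sole candidate).
A4 = 4: row 4 has {1,2,3}; col 1 has {1,2,3}; box has {1,2,3} → only 4 remains.

4132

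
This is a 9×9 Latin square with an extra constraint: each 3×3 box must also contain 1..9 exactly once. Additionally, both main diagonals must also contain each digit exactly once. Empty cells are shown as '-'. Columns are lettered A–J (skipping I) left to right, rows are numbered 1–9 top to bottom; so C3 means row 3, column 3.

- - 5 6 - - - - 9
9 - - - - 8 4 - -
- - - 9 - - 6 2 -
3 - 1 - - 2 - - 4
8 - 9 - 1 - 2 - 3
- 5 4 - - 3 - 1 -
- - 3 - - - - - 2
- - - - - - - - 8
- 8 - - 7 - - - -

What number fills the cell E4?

9

C3 = 8 (hidden single in row 3).
A6 = 2 (hidden single in row 6).
B7 = 9 (hidden single in column 2).
B2 = 2 (hidden single in main diagonal).
H8 = 9 (hidden single in main diagonal).
E1 = 2 (hidden single in row 1).
C2 = 6 (hidden single in row 2).
C9 = 2 (sole candidate).
C8 = 7 (sole candidate).
B8 = 4 (sole candidate).
A9 = 5 (sole candidate).
J9 = 6 (sole candidate).
H2 = 7 (sole candidate).
D6 = 8 (sole candidate).
J6 = 7 (sole candidate).
G6 = 9 (sole candidate).
E6 = 6 (sole candidate).
E4 = 9: in row 4, 9 can only go here (every other open cell in that row sees a 9).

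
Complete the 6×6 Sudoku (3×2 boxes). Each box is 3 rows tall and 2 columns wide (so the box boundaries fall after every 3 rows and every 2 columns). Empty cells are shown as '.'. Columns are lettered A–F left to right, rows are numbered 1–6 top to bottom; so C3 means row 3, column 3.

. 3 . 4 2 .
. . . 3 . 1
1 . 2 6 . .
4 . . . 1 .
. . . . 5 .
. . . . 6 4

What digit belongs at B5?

C2 = 5 (sole candidate).
E2 = 4 (sole candidate).
E3 = 3 (sole candidate).
F3 = 5 (sole candidate).
C1 = 1 (sole candidate).
F1 = 6 (sole candidate).
B3 = 4 (sole candidate).
C6 = 3 (sole candidate).
A1 = 5 (sole candidate).
C4 = 6 (sole candidate).
C5 = 4 (sole candidate).
A6 = 2 (sole candidate).
A2 = 6 (sole candidate).
B2 = 2 (sole candidate).
B4 = 5 (sole candidate).
D4 = 2 (sole candidate).
F4 = 3 (sole candidate).
A5 = 3 (sole candidate).
D5 = 1 (sole candidate).
F5 = 2 (sole candidate).
B6 = 1 (sole candidate).
D6 = 5 (sole candidate).
B5 = 6: row 5 has {1,2,3,4,5}; col 2 has {1,2,3,4,5}; box has {1,2,3,4,5} → only 6 remains.

6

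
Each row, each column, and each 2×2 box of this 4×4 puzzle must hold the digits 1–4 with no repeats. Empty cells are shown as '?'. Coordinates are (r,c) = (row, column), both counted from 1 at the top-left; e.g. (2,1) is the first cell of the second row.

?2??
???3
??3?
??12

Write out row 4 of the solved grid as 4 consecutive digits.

4312

(1,3) = 4: row 1 has {2}; col 3 has {1,3}; box has {3} → only 4 remains.
(1,4) = 1: row 1 has {2,4}; col 4 has {2,3}; box has {3,4} → only 1 remains.
(2,3) = 2: row 2 has {3}; col 3 has {1,3,4}; box has {1,3,4} → only 2 remains.
(3,4) = 4: row 3 has {3}; col 4 has {1,2,3}; box has {1,2,3} → only 4 remains.
(1,1) = 3: row 1 has {1,2,4}; col 1 has {}; box has {2} → only 3 remains.
(3,2) = 1: row 3 has {3,4}; col 2 has {2}; box has {} → only 1 remains.
(4,1) = 4: row 4 has {1,2}; col 1 has {3}; box has {1} → only 4 remains.
(4,2) = 3: row 4 has {1,2,4}; col 2 has {1,2}; box has {1,4} → only 3 remains.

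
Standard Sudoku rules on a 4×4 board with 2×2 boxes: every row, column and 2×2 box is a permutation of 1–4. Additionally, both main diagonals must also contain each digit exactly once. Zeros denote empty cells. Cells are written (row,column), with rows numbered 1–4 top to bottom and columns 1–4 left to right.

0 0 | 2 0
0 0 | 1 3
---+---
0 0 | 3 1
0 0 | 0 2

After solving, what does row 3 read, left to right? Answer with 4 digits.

(1,4) = 4 (sole candidate).
(2,2) = 4 (sole candidate).
(3,2) = 2: row 3 has {1,3}; col 2 has {4}; box has {}; anti-diagonal has {1,4} → only 2 remains.
(4,1) = 3 (sole candidate).
(4,2) = 1 (sole candidate).
(4,3) = 4 (sole candidate).
(1,1) = 1 (sole candidate).
(1,2) = 3 (sole candidate).
(2,1) = 2 (sole candidate).
(3,1) = 4: row 3 has {1,2,3}; col 1 has {1,2,3}; box has {1,2,3} → only 4 remains.

4231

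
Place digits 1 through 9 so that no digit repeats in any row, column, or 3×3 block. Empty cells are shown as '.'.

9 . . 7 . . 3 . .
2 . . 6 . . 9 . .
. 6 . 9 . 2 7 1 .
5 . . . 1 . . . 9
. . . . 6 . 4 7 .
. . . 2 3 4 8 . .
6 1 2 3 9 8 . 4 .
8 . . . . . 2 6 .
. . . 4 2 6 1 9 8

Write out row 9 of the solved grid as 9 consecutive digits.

357426198

r4c4 = 8 (sole candidate).
r4c6 = 7 (sole candidate).
r4c7 = 6 (sole candidate).
r5c4 = 5 (sole candidate).
r5c6 = 9 (sole candidate).
r6c8 = 5 (sole candidate).
r6c9 = 1 (sole candidate).
r7c7 = 5 (sole candidate).
r7c9 = 7 (sole candidate).
r8c4 = 1 (sole candidate).
r8c6 = 5 (sole candidate).
r8c9 = 3 (sole candidate).
r1c6 = 1 (sole candidate).
r2c6 = 3 (sole candidate).
r2c8 = 8 (sole candidate).
r5c9 = 2 (sole candidate).
r6c1 = 7 (sole candidate).
r6c2 = 9 (sole candidate).
r6c3 = 6 (sole candidate).
r8c5 = 7 (sole candidate).
r9c1 = 3: row 9 has {1,2,4,6,8,9}; col 1 has {2,5,6,7,8,9}; box has {1,2,6,8} → only 3 remains.
r1c8 = 2 (sole candidate).
r3c1 = 4 (sole candidate).
r3c9 = 5 (sole candidate).
r4c8 = 3 (sole candidate).
r5c1 = 1 (sole candidate).
r8c2 = 4 (sole candidate).
r8c3 = 9 (sole candidate).
r2c9 = 4 (sole candidate).
r3c5 = 8 (sole candidate).
r4c2 = 2 (sole candidate).
r4c3 = 4 (sole candidate).
r1c9 = 6 (sole candidate).
r2c5 = 5 (sole candidate).
r3c3 = 3 (sole candidate).
r5c3 = 8 (sole candidate).
r1c3 = 5 (sole candidate).
r1c5 = 4 (sole candidate).
r2c2 = 7 (sole candidate).
r2c3 = 1 (sole candidate).
r5c2 = 3 (sole candidate).
r9c2 = 5: row 9 has {1,2,3,4,6,8,9}; col 2 has {1,2,3,4,6,7,9}; box has {1,2,3,4,6,8,9} → only 5 remains.
r9c3 = 7: row 9 has {1,2,3,4,5,6,8,9}; col 3 has {1,2,3,4,5,6,8,9}; box has {1,2,3,4,5,6,8,9} → only 7 remains.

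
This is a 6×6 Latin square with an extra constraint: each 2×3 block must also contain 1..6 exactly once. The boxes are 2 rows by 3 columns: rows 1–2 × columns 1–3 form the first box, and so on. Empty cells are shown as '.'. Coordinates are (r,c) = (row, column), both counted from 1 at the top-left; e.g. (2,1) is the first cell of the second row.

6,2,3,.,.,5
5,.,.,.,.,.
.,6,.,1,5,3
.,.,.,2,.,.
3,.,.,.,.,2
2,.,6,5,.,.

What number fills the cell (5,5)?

(1,4) = 4: row 1 has {2,3,5,6}; col 4 has {1,2,5}; box has {5} → only 4 remains.
(1,5) = 1: row 1 has {2,3,4,5,6}; col 5 has {5}; box has {4,5} → only 1 remains.
(2,6) = 6: row 2 has {5}; col 6 has {2,3,5}; box has {1,4,5} → only 6 remains.
(3,1) = 4: row 3 has {1,3,5,6}; col 1 has {2,3,5,6}; box has {6} → only 4 remains.
(3,3) = 2: row 3 has {1,3,4,5,6}; col 3 has {3,6}; box has {4,6} → only 2 remains.
(4,1) = 1: row 4 has {2}; col 1 has {2,3,4,5,6}; box has {2,4,6} → only 1 remains.
(4,3) = 5: row 4 has {1,2}; col 3 has {2,3,6}; box has {1,2,4,6} → only 5 remains.
(4,6) = 4: row 4 has {1,2,5}; col 6 has {2,3,5,6}; box has {1,2,3,5} → only 4 remains.
(5,4) = 6: row 5 has {2,3}; col 4 has {1,2,4,5}; box has {2,5} → only 6 remains.
(5,5) = 4: row 5 has {2,3,6}; col 5 has {1,5}; box has {2,5,6} → only 4 remains.

4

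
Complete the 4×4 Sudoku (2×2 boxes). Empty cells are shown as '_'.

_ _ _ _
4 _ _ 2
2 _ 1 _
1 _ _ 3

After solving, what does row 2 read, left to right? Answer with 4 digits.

4132

row 1, column 1 = 3 (sole candidate).
row 1, column 3 = 4 (sole candidate).
row 1, column 4 = 1 (sole candidate).
row 2, column 2 = 1: row 2 has {2,4}; col 2 has {}; box has {3,4} → only 1 remains.
row 2, column 3 = 3: row 2 has {1,2,4}; col 3 has {1,4}; box has {1,2,4} → only 3 remains.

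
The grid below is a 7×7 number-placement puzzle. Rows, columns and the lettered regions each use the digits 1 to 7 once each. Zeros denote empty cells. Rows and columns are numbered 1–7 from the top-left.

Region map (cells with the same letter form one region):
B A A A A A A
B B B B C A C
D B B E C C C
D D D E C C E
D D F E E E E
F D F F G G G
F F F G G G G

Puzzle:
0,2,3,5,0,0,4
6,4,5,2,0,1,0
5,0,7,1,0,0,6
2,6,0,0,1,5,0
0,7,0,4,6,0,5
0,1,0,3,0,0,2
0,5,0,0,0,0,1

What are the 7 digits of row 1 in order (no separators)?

1235764

row 1, column 1 = 1: row 1 has {2,3,4,5}; col 1 has {2,5,6}; region has {2,4,5,6,7} → only 1 remains.
row 1, column 5 = 7: row 1 has {1,2,3,4,5}; col 5 has {1,6}; region has {1,2,3,4,5} → only 7 remains.
row 1, column 6 = 6: row 1 has {1,2,3,4,5,7}; col 6 has {1,5}; region has {1,2,3,4,5,7} → only 6 remains.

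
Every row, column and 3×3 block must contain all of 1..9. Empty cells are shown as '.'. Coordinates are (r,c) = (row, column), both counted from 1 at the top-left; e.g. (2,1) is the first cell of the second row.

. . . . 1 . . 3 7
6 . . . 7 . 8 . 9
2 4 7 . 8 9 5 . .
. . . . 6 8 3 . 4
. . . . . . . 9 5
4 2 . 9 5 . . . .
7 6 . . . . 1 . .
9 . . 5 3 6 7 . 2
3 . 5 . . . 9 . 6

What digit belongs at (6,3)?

3

(3,9) = 1: row 3 has {2,4,5,7,8,9}; col 9 has {2,4,5,6,7,9}; box has {3,5,7,8,9} → only 1 remains.
(6,7) = 6: row 6 has {2,4,5,9}; col 7 has {1,3,5,7,8,9}; box has {3,4,5,9} → only 6 remains.
(6,9) = 8: row 6 has {2,4,5,6,9}; col 9 has {1,2,4,5,6,7,9}; box has {3,4,5,6,9} → only 8 remains.
(7,9) = 3: row 7 has {1,6,7}; col 9 has {1,2,4,5,6,7,8,9}; box has {1,2,6,7,9} → only 3 remains.
(3,8) = 6: row 3 has {1,2,4,5,7,8,9}; col 8 has {3,9}; box has {1,3,5,7,8,9} → only 6 remains.
(5,7) = 2: row 5 has {5,9}; col 7 has {1,3,5,6,7,8,9}; box has {3,4,5,6,8,9} → only 2 remains.
(1,7) = 4: row 1 has {1,3,7}; col 7 has {1,2,3,5,6,7,8,9}; box has {1,3,5,6,7,8,9} → only 4 remains.
(2,8) = 2: row 2 has {6,7,8,9}; col 8 has {3,6,9}; box has {1,3,4,5,6,7,8,9} → only 2 remains.
(3,4) = 3: row 3 has {1,2,4,5,6,7,8,9}; col 4 has {5,9}; box has {1,7,8,9} → only 3 remains.
(5,5) = 4: row 5 has {2,5,9}; col 5 has {1,3,5,6,7,8}; box has {5,6,8,9} → only 4 remains.
(9,5) = 2: row 9 has {3,5,6,9}; col 5 has {1,3,4,5,6,7,8}; box has {3,5,6} → only 2 remains.
(2,4) = 4: row 2 has {2,6,7,8,9}; col 4 has {3,5,9}; box has {1,3,7,8,9} → only 4 remains.
(2,6) = 5: row 2 has {2,4,6,7,8,9}; col 6 has {6,8,9}; box has {1,3,4,7,8,9} → only 5 remains.
(7,4) = 8: row 7 has {1,3,6,7}; col 4 has {3,4,5,9}; box has {2,3,5,6} → only 8 remains.
(7,5) = 9: row 7 has {1,3,6,7,8}; col 5 has {1,2,3,4,5,6,7,8}; box has {2,3,5,6,8} → only 9 remains.
(7,6) = 4: row 7 has {1,3,6,7,8,9}; col 6 has {5,6,8,9}; box has {2,3,5,6,8,9} → only 4 remains.
(7,8) = 5: row 7 has {1,3,4,6,7,8,9}; col 8 has {2,3,6,9}; box has {1,2,3,6,7,9} → only 5 remains.
(1,6) = 2: row 1 has {1,3,4,7}; col 6 has {4,5,6,8,9}; box has {1,3,4,5,7,8,9} → only 2 remains.
(7,3) = 2: row 7 has {1,3,4,5,6,7,8,9}; col 3 has {5,7}; box has {3,5,6,7,9} → only 2 remains.
(1,4) = 6: row 1 has {1,2,3,4,7}; col 4 has {3,4,5,8,9}; box has {1,2,3,4,5,7,8,9} → only 6 remains.
(4,4) = 2: in row 4, 2 can only go here (every other open cell in that row sees a 2).
(5,3) = 6: in row 5, 6 can only go here (every other open cell in that row sees a 6).
(9,8) = 4: in row 9, 4 can only go here (every other open cell in that row sees a 4).
(8,8) = 8: row 8 has {2,3,5,6,7,9}; col 8 has {2,3,4,5,6,9}; box has {1,2,3,4,5,6,7,9} → only 8 remains.
(8,2) = 1: row 8 has {2,3,5,6,7,8,9}; col 2 has {2,4,6}; box has {2,3,5,6,7,9} → only 1 remains.
(8,3) = 4: row 8 has {1,2,3,5,6,7,8,9}; col 3 has {2,5,6,7}; box has {1,2,3,5,6,7,9} → only 4 remains.
(9,2) = 8: row 9 has {2,3,4,5,6,9}; col 2 has {1,2,4,6}; box has {1,2,3,4,5,6,7,9} → only 8 remains.
(2,2) = 3: row 2 has {2,4,5,6,7,8,9}; col 2 has {1,2,4,6,8}; box has {2,4,6,7} → only 3 remains.
(2,3) = 1: row 2 has {2,3,4,5,6,7,8,9}; col 3 has {2,4,5,6,7}; box has {2,3,4,6,7} → only 1 remains.
(4,3) = 9: row 4 has {2,3,4,6,8}; col 3 has {1,2,4,5,6,7}; box has {2,4,6} → only 9 remains.
(5,2) = 7: row 5 has {2,4,5,6,9}; col 2 has {1,2,3,4,6,8}; box has {2,4,6,9} → only 7 remains.
(5,4) = 1: row 5 has {2,4,5,6,7,9}; col 4 has {2,3,4,5,6,8,9}; box has {2,4,5,6,8,9} → only 1 remains.
(5,6) = 3: row 5 has {1,2,4,5,6,7,9}; col 6 has {2,4,5,6,8,9}; box has {1,2,4,5,6,8,9} → only 3 remains.
(6,3) = 3: row 6 has {2,4,5,6,8,9}; col 3 has {1,2,4,5,6,7,9}; box has {2,4,6,7,9} → only 3 remains.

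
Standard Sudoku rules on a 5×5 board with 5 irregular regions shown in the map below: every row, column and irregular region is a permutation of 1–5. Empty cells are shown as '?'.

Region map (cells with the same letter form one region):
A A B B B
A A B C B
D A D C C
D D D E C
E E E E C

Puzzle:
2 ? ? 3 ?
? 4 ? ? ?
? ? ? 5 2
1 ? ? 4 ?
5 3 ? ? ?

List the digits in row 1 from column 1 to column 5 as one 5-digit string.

R2C1 = 3 (sole candidate).
R2C4 = 1 (sole candidate).
R2C5 = 5 (sole candidate).
R3C1 = 4 (sole candidate).
R3C2 = 1 (sole candidate).
R3C3 = 3 (sole candidate).
R4C5 = 3 (sole candidate).
R5C4 = 2 (sole candidate).
R5C5 = 4 (sole candidate).
R1C2 = 5: row 1 has {2,3}; col 2 has {1,3,4}; region has {1,2,3,4} → only 5 remains.
R1C5 = 1: row 1 has {2,3,5}; col 5 has {2,3,4,5}; region has {3,5} → only 1 remains.
R2C3 = 2 (sole candidate).
R4C2 = 2 (sole candidate).
R4C3 = 5 (sole candidate).
R5C3 = 1 (sole candidate).
R1C3 = 4: row 1 has {1,2,3,5}; col 3 has {1,2,3,5}; region has {1,2,3,5} → only 4 remains.

25431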